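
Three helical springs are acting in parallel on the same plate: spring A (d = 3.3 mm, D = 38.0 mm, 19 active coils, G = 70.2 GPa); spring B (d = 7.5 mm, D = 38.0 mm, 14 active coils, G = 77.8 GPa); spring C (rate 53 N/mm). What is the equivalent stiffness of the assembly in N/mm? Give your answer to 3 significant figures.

k_A = Gd⁴/(8D³N_a) = (70.2×10³)(3.3⁴)/(8·38.0³·19) = 0.99816 N/mm
k_B = Gd⁴/(8D³N_a) = (77.8×10³)(7.5⁴)/(8·38.0³·14) = 40.055 N/mm
Parallel: k_eq = 0.99816 + 40.055 + 53 = 94.053 N/mm

94.1 N/mm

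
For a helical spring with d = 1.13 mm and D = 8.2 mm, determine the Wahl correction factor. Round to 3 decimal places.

1.205

C = D/d = 8.2/1.13 = 7.2566
K_W = (4C−1)/(4C−4) + 0.615/C = 28.027/25.027 + 0.0848 = 1.2046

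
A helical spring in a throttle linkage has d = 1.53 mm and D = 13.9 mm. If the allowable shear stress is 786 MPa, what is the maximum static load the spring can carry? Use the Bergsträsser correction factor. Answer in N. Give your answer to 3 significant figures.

69.2 N

C = D/d = 13.9/1.53 = 9.0850
K_B = (4C+2)/(4C−3) = 38.340/33.340 = 1.1500
τ_max = K·8FD/(πd³) → F_max = τ_allow·πd³/(8DK)
F_max = 786·π·1.53³/(8·13.9·1.1500) = 8844/127.88 = 69.16 N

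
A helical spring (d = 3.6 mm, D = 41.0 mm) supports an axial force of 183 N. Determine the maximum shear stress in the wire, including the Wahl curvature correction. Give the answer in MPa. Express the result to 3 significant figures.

461 MPa

Spring index C = D/d = 41.0/3.6 = 11.3889
K_W = (4C−1)/(4C−4) + 0.615/C = 44.556/41.556 + 0.0540 = 1.1262
τ₀ = 8FD/(πd³) = 8·183·41.0/(π·3.6³) = 60024/146.57 = 409.51 MPa
τ_max = K·τ₀ = 1.1262 × 409.51 = 461.19 MPa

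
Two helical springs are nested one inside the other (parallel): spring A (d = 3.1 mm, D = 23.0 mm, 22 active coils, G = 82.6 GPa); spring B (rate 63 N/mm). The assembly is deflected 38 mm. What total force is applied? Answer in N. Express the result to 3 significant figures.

2530 N

k_A = Gd⁴/(8D³N_a) = (82.6×10³)(3.1⁴)/(8·23.0³·22) = 3.5623 N/mm
Parallel: k_eq = 3.5623 + 63 = 66.562 N/mm
F = k_eq·δ = 66.562·38 = 2529.4 N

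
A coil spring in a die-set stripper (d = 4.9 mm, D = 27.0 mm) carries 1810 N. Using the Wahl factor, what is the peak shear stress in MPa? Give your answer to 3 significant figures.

Spring index C = D/d = 27.0/4.9 = 5.5102
K_W = (4C−1)/(4C−4) + 0.615/C = 21.041/18.041 + 0.1116 = 1.2779
τ₀ = 8FD/(πd³) = 8·1810·27.0/(π·4.9³) = 390960/369.61 = 1057.8 MPa
τ_max = K·τ₀ = 1.2779 × 1057.8 = 1351.7 MPa

1350 MPa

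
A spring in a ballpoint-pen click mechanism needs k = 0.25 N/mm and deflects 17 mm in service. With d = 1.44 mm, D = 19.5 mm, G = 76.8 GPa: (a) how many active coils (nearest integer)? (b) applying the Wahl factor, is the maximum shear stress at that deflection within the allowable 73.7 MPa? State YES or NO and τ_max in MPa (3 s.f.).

N_a = Gd⁴/(8D³k) = (76.8×10³)(1.44⁴)/(8·19.5³·0.25) = 22.27 → N_a = 22
Actual rate k = Gd⁴/(8D³·22) = 0.25304 N/mm
Working load F = kδ = 0.25304·17 = 4.3017 N
C = 19.5/1.44 = 13.5417; K_W = (4C−1)/(4C−4)+0.615/C = 1.1052
τ_max = K_W·8FD/(πd³) = 1.1052·71.537 = 79.064 MPa
τ_max > 73.7 MPa → exceeds allowable

(a) 22 coils; (b) NO, τ_max = 79.1 MPa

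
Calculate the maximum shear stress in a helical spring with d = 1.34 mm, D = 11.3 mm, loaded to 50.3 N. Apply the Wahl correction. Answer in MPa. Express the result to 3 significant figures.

Spring index C = D/d = 11.3/1.34 = 8.4328
K_W = (4C−1)/(4C−4) + 0.615/C = 32.731/29.731 + 0.0729 = 1.1738
τ₀ = 8FD/(πd³) = 8·50.3·11.3/(π·1.34³) = 4547.12/7.559 = 601.55 MPa
τ_max = K·τ₀ = 1.1738 × 601.55 = 706.12 MPa

706 MPa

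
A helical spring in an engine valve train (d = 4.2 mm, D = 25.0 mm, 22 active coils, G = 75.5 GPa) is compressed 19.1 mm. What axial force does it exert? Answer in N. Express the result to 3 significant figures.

k = Gd⁴/(8D³N_a) = (75.5×10³)(4.2⁴)/(8·25.0³·22) = 8.543 N/mm
F = k·δ = 8.543 × 19.1 = 163.17 N

163 N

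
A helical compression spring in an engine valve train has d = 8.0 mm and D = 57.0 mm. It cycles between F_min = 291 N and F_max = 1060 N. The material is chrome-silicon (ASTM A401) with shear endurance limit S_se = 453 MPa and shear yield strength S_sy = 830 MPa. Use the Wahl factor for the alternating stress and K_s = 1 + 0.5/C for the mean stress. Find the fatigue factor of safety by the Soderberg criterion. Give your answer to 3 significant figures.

C = D/d = 57.0/8.0 = 7.1250; K_W = (4C−1)/(4C−4)+0.615/C = 1.2088; K_s = 1+0.5/C = 1.0702
F_a = (F_max−F_min)/2 = 384.5 N; F_m = (F_max+F_min)/2 = 675.5 N
τ_a = K_W·8F_aD/(πd³) = 1.2088 × 109 = 131.76 MPa
τ_m = K_s·8F_mD/(πd³) = 1.0702 × 191.5 = 204.94 MPa
Soderberg: 1/n_f = τ_a/S_se + τ_m/S_sy = 131.76/453 + 204.94/830 = 0.29086 + 0.24691 = 0.53778
n_f = 1/0.53778 = 1.86

1.86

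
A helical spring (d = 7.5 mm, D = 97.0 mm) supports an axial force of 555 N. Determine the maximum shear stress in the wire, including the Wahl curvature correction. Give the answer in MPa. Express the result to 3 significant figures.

Spring index C = D/d = 97.0/7.5 = 12.9333
K_W = (4C−1)/(4C−4) + 0.615/C = 50.733/47.733 + 0.0476 = 1.1104
τ₀ = 8FD/(πd³) = 8·555·97.0/(π·7.5³) = 430680/1325.4 = 324.95 MPa
τ_max = K·τ₀ = 1.1104 × 324.95 = 360.83 MPa

361 MPa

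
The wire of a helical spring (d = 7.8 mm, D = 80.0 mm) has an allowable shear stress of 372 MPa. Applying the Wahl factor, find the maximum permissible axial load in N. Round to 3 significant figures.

C = D/d = 80.0/7.8 = 10.2564
K_W = (4C−1)/(4C−4) + 0.615/C = 40.026/37.026 + 0.0600 = 1.1410
τ_max = K·8FD/(πd³) → F_max = τ_allow·πd³/(8DK)
F_max = 372·π·7.8³/(8·80.0·1.1410) = 5.546e+05/730.23 = 759.48 N

759 N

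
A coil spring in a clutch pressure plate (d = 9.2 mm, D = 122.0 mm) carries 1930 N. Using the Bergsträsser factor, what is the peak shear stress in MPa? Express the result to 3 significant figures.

847 MPa

Spring index C = D/d = 122.0/9.2 = 13.2609
K_B = (4C+2)/(4C−3) = 55.043/50.043 = 1.0999
τ₀ = 8FD/(πd³) = 8·1930·122.0/(π·9.2³) = 1.88368e+06/2446.3 = 770.01 MPa
τ_max = K·τ₀ = 1.0999 × 770.01 = 846.94 MPa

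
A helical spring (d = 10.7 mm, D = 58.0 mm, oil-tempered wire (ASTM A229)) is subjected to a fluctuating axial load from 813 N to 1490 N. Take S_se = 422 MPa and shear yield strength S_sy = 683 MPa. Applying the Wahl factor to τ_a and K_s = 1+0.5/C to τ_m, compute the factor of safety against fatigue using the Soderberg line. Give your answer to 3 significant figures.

C = D/d = 58.0/10.7 = 5.4206; K_W = (4C−1)/(4C−4)+0.615/C = 1.2831; K_s = 1+0.5/C = 1.0922
F_a = (F_max−F_min)/2 = 338.5 N; F_m = (F_max+F_min)/2 = 1151.5 N
τ_a = K_W·8F_aD/(πd³) = 1.2831 × 40.811 = 52.365 MPa
τ_m = K_s·8F_mD/(πd³) = 1.0922 × 138.83 = 151.63 MPa
Soderberg: 1/n_f = τ_a/S_se + τ_m/S_sy = 52.365/422 + 151.63/683 = 0.12409 + 0.22201 = 0.3461
n_f = 1/0.3461 = 2.889

2.89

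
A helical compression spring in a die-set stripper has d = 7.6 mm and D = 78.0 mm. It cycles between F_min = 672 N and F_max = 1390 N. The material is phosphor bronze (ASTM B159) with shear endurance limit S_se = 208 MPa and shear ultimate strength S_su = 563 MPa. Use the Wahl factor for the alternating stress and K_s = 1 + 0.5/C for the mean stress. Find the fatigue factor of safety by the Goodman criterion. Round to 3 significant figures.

0.568

C = D/d = 78.0/7.6 = 10.2632; K_W = (4C−1)/(4C−4)+0.615/C = 1.1409; K_s = 1+0.5/C = 1.0487
F_a = (F_max−F_min)/2 = 359 N; F_m = (F_max+F_min)/2 = 1031 N
τ_a = K_W·8F_aD/(πd³) = 1.1409 × 162.44 = 185.32 MPa
τ_m = K_s·8F_mD/(πd³) = 1.0487 × 466.5 = 489.23 MPa
Goodman: 1/n_f = τ_a/S_se + τ_m/S_su = 185.32/208 + 489.23/563 = 0.89098 + 0.86897 = 1.7599
n_f = 1/1.7599 = 0.5682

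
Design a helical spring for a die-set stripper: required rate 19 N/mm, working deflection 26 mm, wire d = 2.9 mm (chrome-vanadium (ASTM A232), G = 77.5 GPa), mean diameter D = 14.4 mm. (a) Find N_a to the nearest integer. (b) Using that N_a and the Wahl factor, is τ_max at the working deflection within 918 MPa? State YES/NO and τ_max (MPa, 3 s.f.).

(a) 12 coils; (b) NO, τ_max = 981 MPa

N_a = Gd⁴/(8D³k) = (77.5×10³)(2.9⁴)/(8·14.4³·19) = 12.08 → N_a = 12
Actual rate k = Gd⁴/(8D³·12) = 19.122 N/mm
Working load F = kδ = 19.122·26 = 497.17 N
C = 14.4/2.9 = 4.9655; K_W = (4C−1)/(4C−4)+0.615/C = 1.3130
τ_max = K_W·8FD/(πd³) = 1.3130·747.51 = 981.47 MPa
τ_max > 918 MPa → exceeds allowable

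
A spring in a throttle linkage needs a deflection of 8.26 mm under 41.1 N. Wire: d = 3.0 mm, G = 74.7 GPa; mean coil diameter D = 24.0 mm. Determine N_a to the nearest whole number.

Required rate k = F/δ = 41.1/8.26 = 4.9758 N/mm
N_a = Gd⁴/(8D³k) = (74.7×10³ × 3.0⁴)/(8 × 24.0³ × 4.9758)
    = 6.0507e+06 / 550282 = 11 → 11 coils

11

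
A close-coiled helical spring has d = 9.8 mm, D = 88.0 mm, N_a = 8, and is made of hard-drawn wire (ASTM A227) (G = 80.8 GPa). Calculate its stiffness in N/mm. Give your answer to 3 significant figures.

17.1 N/mm

k = Gd⁴/(8D³N_a) = (80.8×10³ × 9.8⁴) / (8 × 88.0³ × 8)
  = 7.45273e+08 / 4.36142e+07 = 17.088 N/mm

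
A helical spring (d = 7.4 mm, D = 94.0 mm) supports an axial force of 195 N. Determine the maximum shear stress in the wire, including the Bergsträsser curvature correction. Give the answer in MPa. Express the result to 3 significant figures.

Spring index C = D/d = 94.0/7.4 = 12.7027
K_B = (4C+2)/(4C−3) = 52.811/47.811 = 1.1046
τ₀ = 8FD/(πd³) = 8·195·94.0/(π·7.4³) = 146640/1273 = 115.19 MPa
τ_max = K·τ₀ = 1.1046 × 115.19 = 127.23 MPa

127 MPa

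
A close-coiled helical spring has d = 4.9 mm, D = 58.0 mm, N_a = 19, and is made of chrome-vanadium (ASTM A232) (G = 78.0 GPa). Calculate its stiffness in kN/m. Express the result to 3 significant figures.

1.52 kN/m

k = Gd⁴/(8D³N_a) = (78.0×10³ × 4.9⁴) / (8 × 58.0³ × 19)
  = 4.49654e+07 / 2.9657e+07 = 1.5162 N/mm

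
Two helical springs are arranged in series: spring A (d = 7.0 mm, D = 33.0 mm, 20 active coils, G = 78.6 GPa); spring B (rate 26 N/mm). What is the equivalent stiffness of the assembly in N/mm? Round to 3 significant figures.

k_A = Gd⁴/(8D³N_a) = (78.6×10³)(7.0⁴)/(8·33.0³·20) = 32.821 N/mm
Series: 1/k_eq = 1/32.821 + 1/26 = 0.06893; k_eq = 14.508 N/mm

14.5 N/mm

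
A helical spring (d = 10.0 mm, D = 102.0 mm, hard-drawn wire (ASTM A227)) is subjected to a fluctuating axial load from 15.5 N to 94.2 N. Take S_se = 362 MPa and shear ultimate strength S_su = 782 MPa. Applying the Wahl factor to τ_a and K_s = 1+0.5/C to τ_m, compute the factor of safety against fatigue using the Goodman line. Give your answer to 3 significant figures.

19.5

C = D/d = 102.0/10.0 = 10.2000; K_W = (4C−1)/(4C−4)+0.615/C = 1.1418; K_s = 1+0.5/C = 1.0490
F_a = (F_max−F_min)/2 = 39.35 N; F_m = (F_max+F_min)/2 = 54.85 N
τ_a = K_W·8F_aD/(πd³) = 1.1418 × 10.221 = 11.67 MPa
τ_m = K_s·8F_mD/(πd³) = 1.0490 × 14.247 = 14.945 MPa
Goodman: 1/n_f = τ_a/S_se + τ_m/S_su = 11.67/362 + 14.945/782 = 0.03224 + 0.01911 = 0.05135
n_f = 1/0.05135 = 19.47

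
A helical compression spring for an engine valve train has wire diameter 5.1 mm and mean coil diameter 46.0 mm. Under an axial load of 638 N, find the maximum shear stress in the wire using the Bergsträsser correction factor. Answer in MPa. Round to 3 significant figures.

649 MPa

Spring index C = D/d = 46.0/5.1 = 9.0196
K_B = (4C+2)/(4C−3) = 38.078/33.078 = 1.1512
τ₀ = 8FD/(πd³) = 8·638·46.0/(π·5.1³) = 234784/416.74 = 563.39 MPa
τ_max = K·τ₀ = 1.1512 × 563.39 = 648.55 MPa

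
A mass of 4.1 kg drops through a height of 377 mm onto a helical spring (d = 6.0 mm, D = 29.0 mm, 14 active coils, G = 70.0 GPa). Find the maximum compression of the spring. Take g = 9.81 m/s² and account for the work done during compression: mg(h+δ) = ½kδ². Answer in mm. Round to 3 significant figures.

k = Gd⁴/(8D³N_a) = (70.0×10³)(6.0⁴)/(8·29.0³·14) = 33.212 N/mm
W = mg = 4.1 × 9.81 = 40.221 N
½kδ² − Wδ − Wh = 0 → δ = (W + √(W² + 2kWh))/k
δ = (40.221 + √(1617.7 + 1.0072e+06))/33.212 = (40.221 + 1004.4)/33.212 = 31.453 mm

31.5 mm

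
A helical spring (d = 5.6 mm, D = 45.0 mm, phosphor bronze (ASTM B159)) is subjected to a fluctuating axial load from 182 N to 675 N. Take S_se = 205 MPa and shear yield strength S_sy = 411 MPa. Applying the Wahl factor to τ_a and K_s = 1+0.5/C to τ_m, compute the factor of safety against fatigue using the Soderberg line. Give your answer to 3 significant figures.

C = D/d = 45.0/5.6 = 8.0357; K_W = (4C−1)/(4C−4)+0.615/C = 1.1831; K_s = 1+0.5/C = 1.0622
F_a = (F_max−F_min)/2 = 246.5 N; F_m = (F_max+F_min)/2 = 428.5 N
τ_a = K_W·8F_aD/(πd³) = 1.1831 × 160.84 = 190.3 MPa
τ_m = K_s·8F_mD/(πd³) = 1.0622 × 279.6 = 297 MPa
Soderberg: 1/n_f = τ_a/S_se + τ_m/S_sy = 190.3/205 + 297/411 = 0.92829 + 0.72262 = 1.6509
n_f = 1/1.6509 = 0.6057

0.606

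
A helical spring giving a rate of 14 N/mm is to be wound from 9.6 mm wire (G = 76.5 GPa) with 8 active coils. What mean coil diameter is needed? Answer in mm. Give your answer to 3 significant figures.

89.8 mm

D = (Gd⁴/(8N_a·k))^(1/3) = (76.5×10³·9.6⁴/(8·8·14))^(1/3)
  = (725168)^(1/3) = 89.8420 mm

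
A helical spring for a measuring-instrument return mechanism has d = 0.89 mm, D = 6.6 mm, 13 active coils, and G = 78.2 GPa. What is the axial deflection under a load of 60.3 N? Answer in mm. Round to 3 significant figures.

k = Gd⁴/(8D³N_a) = (78.2×10³)(0.89⁴)/(8·6.6³·13) = 1.641 N/mm
δ = F/k = 60.3 / 1.641 = 36.746 mm

36.7 mm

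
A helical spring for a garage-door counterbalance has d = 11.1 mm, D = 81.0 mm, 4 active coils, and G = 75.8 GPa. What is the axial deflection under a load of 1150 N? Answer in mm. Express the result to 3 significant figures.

k = Gd⁴/(8D³N_a) = (75.8×10³)(11.1⁴)/(8·81.0³·4) = 67.664 N/mm
δ = F/k = 1150 / 67.664 = 16.996 mm

17.0 mm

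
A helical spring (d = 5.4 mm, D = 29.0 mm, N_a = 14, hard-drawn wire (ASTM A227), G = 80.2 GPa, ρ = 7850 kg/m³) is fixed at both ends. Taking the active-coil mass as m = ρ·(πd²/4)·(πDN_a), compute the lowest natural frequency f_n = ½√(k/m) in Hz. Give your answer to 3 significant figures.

k = Gd⁴/(8D³N_a) = (80.2×10³)(5.4⁴)/(8·29.0³·14) = 24.965 N/mm = 24965 N/m
Wire length L = πDN_a = π·29.0·14 = 1275.5 mm
m = ρ·(πd²/4)·L = 7850 × 22.902×10⁻⁶ m² × 1.2755 m = 0.22931 kg
f_n = ½√(k/m) = 0.5·√(24965/0.22931) = 0.5·√(1.0887e+05) = 164.98 Hz

165 Hz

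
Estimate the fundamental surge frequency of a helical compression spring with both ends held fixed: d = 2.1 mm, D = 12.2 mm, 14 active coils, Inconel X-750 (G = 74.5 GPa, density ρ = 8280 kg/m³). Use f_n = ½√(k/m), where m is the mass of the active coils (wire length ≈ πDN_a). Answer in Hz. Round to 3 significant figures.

340 Hz

k = Gd⁴/(8D³N_a) = (74.5×10³)(2.1⁴)/(8·12.2³·14) = 7.1242 N/mm = 7124.2 N/m
Wire length L = πDN_a = π·12.2·14 = 536.58 mm
m = ρ·(πd²/4)·L = 8280 × 3.4636×10⁻⁶ m² × 0.53658 m = 0.015389 kg
f_n = ½√(k/m) = 0.5·√(7124.2/0.015389) = 0.5·√(4.6296e+05) = 340.2 Hz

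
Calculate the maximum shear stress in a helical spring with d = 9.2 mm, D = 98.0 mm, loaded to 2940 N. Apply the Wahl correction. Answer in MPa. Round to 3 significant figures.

1070 MPa

Spring index C = D/d = 98.0/9.2 = 10.6522
K_W = (4C−1)/(4C−4) + 0.615/C = 41.609/38.609 + 0.0577 = 1.1354
τ₀ = 8FD/(πd³) = 8·2940·98.0/(π·9.2³) = 2.30496e+06/2446.3 = 942.22 MPa
τ_max = K·τ₀ = 1.1354 × 942.22 = 1069.8 MPa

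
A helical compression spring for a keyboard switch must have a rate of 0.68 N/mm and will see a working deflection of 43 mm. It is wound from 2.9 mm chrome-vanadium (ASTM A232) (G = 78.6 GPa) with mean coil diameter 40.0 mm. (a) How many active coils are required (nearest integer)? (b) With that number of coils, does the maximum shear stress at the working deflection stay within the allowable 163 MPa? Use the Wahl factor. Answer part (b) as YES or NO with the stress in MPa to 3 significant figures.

(a) 16 coils; (b) YES, τ_max = 134 MPa

N_a = Gd⁴/(8D³k) = (78.6×10³)(2.9⁴)/(8·40.0³·0.68) = 15.97 → N_a = 16
Actual rate k = Gd⁴/(8D³·16) = 0.67862 N/mm
Working load F = kδ = 0.67862·43 = 29.181 N
C = 40.0/2.9 = 13.7931; K_W = (4C−1)/(4C−4)+0.615/C = 1.1032
τ_max = K_W·8FD/(πd³) = 1.1032·121.87 = 134.45 MPa
τ_max ≤ 163 MPa → acceptable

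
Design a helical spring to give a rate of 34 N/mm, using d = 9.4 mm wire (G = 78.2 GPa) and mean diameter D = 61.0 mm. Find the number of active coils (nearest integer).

N_a = Gd⁴/(8D³k) = (78.2×10³ × 9.4⁴)/(8 × 61.0³ × 34)
    = 6.10546e+08 / 6.17388e+07 = 9.889 → 10 coils

10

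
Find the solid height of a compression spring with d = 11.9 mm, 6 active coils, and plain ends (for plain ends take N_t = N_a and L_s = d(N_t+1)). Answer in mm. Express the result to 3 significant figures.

plain ends: N_t = N_a = 6
L_s = d·(N_t+1) = 11.9 × 7 = 83.3 mm

83.3 mm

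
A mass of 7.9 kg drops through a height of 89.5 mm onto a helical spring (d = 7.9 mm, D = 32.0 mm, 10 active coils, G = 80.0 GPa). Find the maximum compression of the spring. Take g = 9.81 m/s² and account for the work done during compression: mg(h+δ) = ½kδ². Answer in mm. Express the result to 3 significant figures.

11.5 mm

k = Gd⁴/(8D³N_a) = (80.0×10³)(7.9⁴)/(8·32.0³·10) = 118.87 N/mm
W = mg = 7.9 × 9.81 = 77.499 N
½kδ² − Wδ − Wh = 0 → δ = (W + √(W² + 2kWh))/k
δ = (77.499 + √(6006.1 + 1.64895e+06))/118.87 = (77.499 + 1286.5)/118.87 = 11.475 mm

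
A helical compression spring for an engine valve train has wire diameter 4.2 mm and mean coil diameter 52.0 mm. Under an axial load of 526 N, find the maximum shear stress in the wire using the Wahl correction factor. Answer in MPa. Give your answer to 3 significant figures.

Spring index C = D/d = 52.0/4.2 = 12.3810
K_W = (4C−1)/(4C−4) + 0.615/C = 48.524/45.524 + 0.0497 = 1.1156
τ₀ = 8FD/(πd³) = 8·526·52.0/(π·4.2³) = 218816/232.75 = 940.12 MPa
τ_max = K·τ₀ = 1.1156 × 940.12 = 1048.8 MPa

1050 MPa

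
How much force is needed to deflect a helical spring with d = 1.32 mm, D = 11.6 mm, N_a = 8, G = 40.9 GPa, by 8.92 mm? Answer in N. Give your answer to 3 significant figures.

k = Gd⁴/(8D³N_a) = (40.9×10³)(1.32⁴)/(8·11.6³·8) = 1.243 N/mm
F = k·δ = 1.243 × 8.92 = 11.087 N

11.1 N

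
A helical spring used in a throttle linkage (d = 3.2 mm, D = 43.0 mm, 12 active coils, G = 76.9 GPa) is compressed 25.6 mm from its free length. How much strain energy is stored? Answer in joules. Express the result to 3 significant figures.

0.346 J

k = Gd⁴/(8D³N_a) = (76.9×10³)(3.2⁴)/(8·43.0³·12) = 1.0565 N/mm
U = ½kδ² = 0.5 × 1.0565 × 25.6² = 346.18 N·mm = 0.34618 J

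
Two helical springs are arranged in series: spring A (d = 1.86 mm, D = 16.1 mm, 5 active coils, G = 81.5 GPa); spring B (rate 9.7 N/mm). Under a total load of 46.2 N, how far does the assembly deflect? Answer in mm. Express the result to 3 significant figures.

k_A = Gd⁴/(8D³N_a) = (81.5×10³)(1.86⁴)/(8·16.1³·5) = 5.8435 N/mm
Series: 1/k_eq = 1/5.8435 + 1/9.7 = 0.27422; k_eq = 3.6467 N/mm
δ = F/k_eq = 46.2/3.6467 = 12.669 mm

12.7 mm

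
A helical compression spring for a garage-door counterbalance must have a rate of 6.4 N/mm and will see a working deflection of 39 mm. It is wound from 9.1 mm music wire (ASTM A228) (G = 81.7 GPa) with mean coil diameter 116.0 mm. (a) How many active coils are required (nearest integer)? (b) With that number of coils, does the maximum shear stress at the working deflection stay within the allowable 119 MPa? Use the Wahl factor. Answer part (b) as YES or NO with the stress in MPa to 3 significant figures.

(a) 7 coils; (b) YES, τ_max = 109 MPa

N_a = Gd⁴/(8D³k) = (81.7×10³)(9.1⁴)/(8·116.0³·6.4) = 7.01 → N_a = 7
Actual rate k = Gd⁴/(8D³·7) = 6.4095 N/mm
Working load F = kδ = 6.4095·39 = 249.97 N
C = 116.0/9.1 = 12.7473; K_W = (4C−1)/(4C−4)+0.615/C = 1.1121
τ_max = K_W·8FD/(πd³) = 1.1121·97.986 = 108.97 MPa
τ_max ≤ 119 MPa → acceptable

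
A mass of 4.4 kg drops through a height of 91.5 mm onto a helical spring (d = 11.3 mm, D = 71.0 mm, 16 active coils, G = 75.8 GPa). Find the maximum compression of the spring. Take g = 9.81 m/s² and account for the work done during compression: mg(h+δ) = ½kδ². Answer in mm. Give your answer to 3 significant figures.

18.8 mm

k = Gd⁴/(8D³N_a) = (75.8×10³)(11.3⁴)/(8·71.0³·16) = 26.977 N/mm
W = mg = 4.4 × 9.81 = 43.164 N
½kδ² − Wδ − Wh = 0 → δ = (W + √(W² + 2kWh))/k
δ = (43.164 + √(1863.1 + 213094))/26.977 = (43.164 + 463.63)/26.977 = 18.786 mm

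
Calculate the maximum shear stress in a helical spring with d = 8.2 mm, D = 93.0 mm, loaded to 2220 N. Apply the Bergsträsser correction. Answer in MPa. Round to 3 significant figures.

1070 MPa

Spring index C = D/d = 93.0/8.2 = 11.3415
K_B = (4C+2)/(4C−3) = 47.366/42.366 = 1.1180
τ₀ = 8FD/(πd³) = 8·2220·93.0/(π·8.2³) = 1.65168e+06/1732.2 = 953.53 MPa
τ_max = K·τ₀ = 1.1180 × 953.53 = 1066.1 MPa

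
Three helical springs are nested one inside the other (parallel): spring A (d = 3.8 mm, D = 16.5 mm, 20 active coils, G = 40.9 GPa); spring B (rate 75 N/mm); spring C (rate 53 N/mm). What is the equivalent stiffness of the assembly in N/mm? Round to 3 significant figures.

k_A = Gd⁴/(8D³N_a) = (40.9×10³)(3.8⁴)/(8·16.5³·20) = 11.865 N/mm
Parallel: k_eq = 11.865 + 75 + 53 = 139.87 N/mm

140 N/mm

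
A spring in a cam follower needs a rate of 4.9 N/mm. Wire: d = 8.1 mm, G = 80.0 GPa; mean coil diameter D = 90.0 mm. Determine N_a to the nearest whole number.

12

N_a = Gd⁴/(8D³k) = (80.0×10³ × 8.1⁴)/(8 × 90.0³ × 4.9)
    = 3.44374e+08 / 2.85768e+07 = 12.05 → 12 coils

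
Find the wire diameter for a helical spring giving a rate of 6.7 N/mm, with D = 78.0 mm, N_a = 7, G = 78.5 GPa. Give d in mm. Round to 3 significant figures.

6.90 mm

d = (8D³N_a·k / G)^(1/4) = (8·78.0³·7·6.7 / (78.5×10³))^0.25
  = (2268.2)^0.25 = 6.9011 mm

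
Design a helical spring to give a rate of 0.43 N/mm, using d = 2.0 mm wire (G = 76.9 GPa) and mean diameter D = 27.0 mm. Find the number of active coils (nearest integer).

N_a = Gd⁴/(8D³k) = (76.9×10³ × 2.0⁴)/(8 × 27.0³ × 0.43)
    = 1.2304e+06 / 67709.5 = 18.17 → 18 coils

18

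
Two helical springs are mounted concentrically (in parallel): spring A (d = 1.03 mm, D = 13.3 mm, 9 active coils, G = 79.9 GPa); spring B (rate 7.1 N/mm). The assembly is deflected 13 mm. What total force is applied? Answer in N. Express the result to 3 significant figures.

k_A = Gd⁴/(8D³N_a) = (79.9×10³)(1.03⁴)/(8·13.3³·9) = 0.53089 N/mm
Parallel: k_eq = 0.53089 + 7.1 = 7.6309 N/mm
F = k_eq·δ = 7.6309·13 = 99.202 N

99.2 N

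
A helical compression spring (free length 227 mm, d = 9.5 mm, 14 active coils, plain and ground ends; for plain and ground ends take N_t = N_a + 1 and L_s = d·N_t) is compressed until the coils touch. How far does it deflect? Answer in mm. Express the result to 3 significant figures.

N_t = 15; L_s = 9.5·15 = 142.5 mm
δ_solid = L₀ − L_s = 227 − 142.5 = 84.5 mm

84.5 mm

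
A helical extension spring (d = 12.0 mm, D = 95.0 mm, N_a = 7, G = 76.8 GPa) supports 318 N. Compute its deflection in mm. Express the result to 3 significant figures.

k = Gd⁴/(8D³N_a) = (76.8×10³)(12.0⁴)/(8·95.0³·7) = 33.169 N/mm
δ = F/k = 318 / 33.169 = 9.5874 mm

9.59 mm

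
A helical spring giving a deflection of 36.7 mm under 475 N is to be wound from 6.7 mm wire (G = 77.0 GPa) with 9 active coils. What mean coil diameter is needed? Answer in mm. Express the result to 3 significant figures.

Required rate k = F/δ = 475/36.7 = 12.943 N/mm
D = (Gd⁴/(8N_a·k))^(1/3) = (77.0×10³·6.7⁴/(8·9·12.943))^(1/3)
  = (166506)^(1/3) = 55.0144 mm

55.0 mm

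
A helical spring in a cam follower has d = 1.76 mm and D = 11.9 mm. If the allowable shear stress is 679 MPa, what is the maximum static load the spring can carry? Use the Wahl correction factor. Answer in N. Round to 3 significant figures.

100 N

C = D/d = 11.9/1.76 = 6.7614
K_W = (4C−1)/(4C−4) + 0.615/C = 26.045/23.045 + 0.0910 = 1.2211
τ_max = K·8FD/(πd³) → F_max = τ_allow·πd³/(8DK)
F_max = 679·π·1.76³/(8·11.9·1.2211) = 11629/116.25 = 100.04 N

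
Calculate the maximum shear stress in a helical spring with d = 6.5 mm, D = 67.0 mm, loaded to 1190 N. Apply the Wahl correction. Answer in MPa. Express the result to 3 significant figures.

Spring index C = D/d = 67.0/6.5 = 10.3077
K_W = (4C−1)/(4C−4) + 0.615/C = 40.231/37.231 + 0.0597 = 1.1402
τ₀ = 8FD/(πd³) = 8·1190·67.0/(π·6.5³) = 637840/862.76 = 739.3 MPa
τ_max = K·τ₀ = 1.1402 × 739.3 = 842.98 MPa

843 MPa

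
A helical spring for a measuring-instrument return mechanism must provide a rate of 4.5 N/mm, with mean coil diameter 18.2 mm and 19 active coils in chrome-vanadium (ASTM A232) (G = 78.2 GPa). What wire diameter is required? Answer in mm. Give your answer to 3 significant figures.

2.69 mm

d = (8D³N_a·k / G)^(1/4) = (8·18.2³·19·4.5 / (78.2×10³))^0.25
  = (52.731)^0.25 = 2.6947 mm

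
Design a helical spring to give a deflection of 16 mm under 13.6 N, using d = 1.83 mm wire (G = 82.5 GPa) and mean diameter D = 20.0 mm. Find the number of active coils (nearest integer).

17

Required rate k = F/δ = 13.6/16 = 0.85 N/mm
N_a = Gd⁴/(8D³k) = (82.5×10³ × 1.83⁴)/(8 × 20.0³ × 0.85)
    = 925248 / 54400 = 17.01 → 17 coils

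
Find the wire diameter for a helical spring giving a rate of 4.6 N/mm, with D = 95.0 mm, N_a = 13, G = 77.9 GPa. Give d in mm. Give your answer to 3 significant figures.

d = (8D³N_a·k / G)^(1/4) = (8·95.0³·13·4.6 / (77.9×10³))^0.25
  = (5265.3)^0.25 = 8.5184 mm

8.52 mm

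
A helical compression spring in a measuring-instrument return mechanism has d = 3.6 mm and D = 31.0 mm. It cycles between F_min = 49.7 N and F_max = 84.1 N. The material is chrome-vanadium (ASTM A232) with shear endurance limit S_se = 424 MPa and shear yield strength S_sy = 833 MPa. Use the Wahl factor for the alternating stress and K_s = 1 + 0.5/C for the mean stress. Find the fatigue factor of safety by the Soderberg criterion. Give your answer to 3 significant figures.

C = D/d = 31.0/3.6 = 8.6111; K_W = (4C−1)/(4C−4)+0.615/C = 1.1700; K_s = 1+0.5/C = 1.0581
F_a = (F_max−F_min)/2 = 17.2 N; F_m = (F_max+F_min)/2 = 66.9 N
τ_a = K_W·8F_aD/(πd³) = 1.1700 × 29.102 = 34.048 MPa
τ_m = K_s·8F_mD/(πd³) = 1.0581 × 113.19 = 119.77 MPa
Soderberg: 1/n_f = τ_a/S_se + τ_m/S_sy = 34.048/424 + 119.77/833 = 0.08030 + 0.14378 = 0.22408
n_f = 1/0.22408 = 4.463

4.46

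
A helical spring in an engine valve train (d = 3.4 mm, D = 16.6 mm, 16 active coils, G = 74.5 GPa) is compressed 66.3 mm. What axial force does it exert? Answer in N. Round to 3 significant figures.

1130 N

k = Gd⁴/(8D³N_a) = (74.5×10³)(3.4⁴)/(8·16.6³·16) = 17.003 N/mm
F = k·δ = 17.003 × 66.3 = 1127.3 N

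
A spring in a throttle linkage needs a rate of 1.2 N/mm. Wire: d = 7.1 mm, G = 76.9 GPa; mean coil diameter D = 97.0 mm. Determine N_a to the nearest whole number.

22

N_a = Gd⁴/(8D³k) = (76.9×10³ × 7.1⁴)/(8 × 97.0³ × 1.2)
    = 1.95416e+08 / 8.76166e+06 = 22.3 → 22 coils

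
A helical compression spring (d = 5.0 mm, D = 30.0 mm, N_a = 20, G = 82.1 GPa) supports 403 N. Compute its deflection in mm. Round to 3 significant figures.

k = Gd⁴/(8D³N_a) = (82.1×10³)(5.0⁴)/(8·30.0³·20) = 11.878 N/mm
δ = F/k = 403 / 11.878 = 33.929 mm

33.9 mm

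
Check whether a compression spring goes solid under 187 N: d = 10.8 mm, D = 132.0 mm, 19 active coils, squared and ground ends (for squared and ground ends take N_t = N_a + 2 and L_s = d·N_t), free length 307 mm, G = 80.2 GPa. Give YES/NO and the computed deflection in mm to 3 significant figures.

k = Gd⁴/(8D³N_a) = (80.2×10³)(10.8⁴)/(8·132.0³·19) = 3.1211 N/mm
N_t = 21; L_s = 10.8·21 = 226.8 mm; δ_solid = L₀ − L_s = 307 − 226.8 = 80.2 mm
δ = F/k = 187/3.1211 = 59.915 mm
δ < δ_solid → spring does not go solid

NO, δ = 59.9 mm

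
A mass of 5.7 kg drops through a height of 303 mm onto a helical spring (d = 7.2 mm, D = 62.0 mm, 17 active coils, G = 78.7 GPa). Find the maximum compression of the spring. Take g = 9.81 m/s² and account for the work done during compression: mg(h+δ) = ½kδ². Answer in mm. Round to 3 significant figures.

81.1 mm

k = Gd⁴/(8D³N_a) = (78.7×10³)(7.2⁴)/(8·62.0³·17) = 6.5252 N/mm
W = mg = 5.7 × 9.81 = 55.917 N
½kδ² − Wδ − Wh = 0 → δ = (W + √(W² + 2kWh))/k
δ = (55.917 + √(3126.7 + 221109))/6.5252 = (55.917 + 473.54)/6.5252 = 81.14 mm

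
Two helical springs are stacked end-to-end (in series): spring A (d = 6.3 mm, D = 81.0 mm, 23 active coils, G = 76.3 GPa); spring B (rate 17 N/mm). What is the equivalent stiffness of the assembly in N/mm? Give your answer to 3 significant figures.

k_A = Gd⁴/(8D³N_a) = (76.3×10³)(6.3⁴)/(8·81.0³·23) = 1.2292 N/mm
Series: 1/k_eq = 1/1.2292 + 1/17 = 0.87238; k_eq = 1.1463 N/mm

1.15 N/mm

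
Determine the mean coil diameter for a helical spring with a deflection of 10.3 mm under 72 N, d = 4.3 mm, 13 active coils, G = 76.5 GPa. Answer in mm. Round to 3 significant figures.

Required rate k = F/δ = 72/10.3 = 6.9903 N/mm
D = (Gd⁴/(8N_a·k))^(1/3) = (76.5×10³·4.3⁴/(8·13·6.9903))^(1/3)
  = (35975.5)^(1/3) = 33.0118 mm

33.0 mm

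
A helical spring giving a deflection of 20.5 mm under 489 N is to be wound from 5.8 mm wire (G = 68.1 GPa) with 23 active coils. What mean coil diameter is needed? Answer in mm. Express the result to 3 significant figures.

Required rate k = F/δ = 489/20.5 = 23.854 N/mm
D = (Gd⁴/(8N_a·k))^(1/3) = (68.1×10³·5.8⁴/(8·23·23.854))^(1/3)
  = (17558.5)^(1/3) = 25.9913 mm

26.0 mm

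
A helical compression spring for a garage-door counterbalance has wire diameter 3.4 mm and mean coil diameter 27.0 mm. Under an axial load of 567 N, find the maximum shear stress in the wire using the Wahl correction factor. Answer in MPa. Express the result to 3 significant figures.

Spring index C = D/d = 27.0/3.4 = 7.9412
K_W = (4C−1)/(4C−4) + 0.615/C = 30.765/27.765 + 0.0774 = 1.1855
τ₀ = 8FD/(πd³) = 8·567·27.0/(π·3.4³) = 122472/123.48 = 991.86 MPa
τ_max = K·τ₀ = 1.1855 × 991.86 = 1175.8 MPa

1180 MPa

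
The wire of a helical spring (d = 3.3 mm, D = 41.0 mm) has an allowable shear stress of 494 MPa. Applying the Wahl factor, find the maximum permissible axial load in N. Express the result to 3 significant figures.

C = D/d = 41.0/3.3 = 12.4242
K_W = (4C−1)/(4C−4) + 0.615/C = 48.697/45.697 + 0.0495 = 1.1151
τ_max = K·8FD/(πd³) → F_max = τ_allow·πd³/(8DK)
F_max = 494·π·3.3³/(8·41.0·1.1151) = 55772/365.77 = 152.48 N

152 N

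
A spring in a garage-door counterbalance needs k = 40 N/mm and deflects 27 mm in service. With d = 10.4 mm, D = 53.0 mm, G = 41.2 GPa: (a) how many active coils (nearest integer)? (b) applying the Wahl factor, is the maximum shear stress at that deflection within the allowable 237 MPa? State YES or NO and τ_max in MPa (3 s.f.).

N_a = Gd⁴/(8D³k) = (41.2×10³)(10.4⁴)/(8·53.0³·40) = 10.12 → N_a = 10
Actual rate k = Gd⁴/(8D³·10) = 40.468 N/mm
Working load F = kδ = 40.468·27 = 1092.6 N
C = 53.0/10.4 = 5.0962; K_W = (4C−1)/(4C−4)+0.615/C = 1.3038
τ_max = K_W·8FD/(πd³) = 1.3038·131.1 = 170.92 MPa
τ_max ≤ 237 MPa → acceptable

(a) 10 coils; (b) YES, τ_max = 171 MPa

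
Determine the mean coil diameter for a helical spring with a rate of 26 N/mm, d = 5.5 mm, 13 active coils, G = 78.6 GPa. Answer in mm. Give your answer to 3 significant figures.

29.9 mm

D = (Gd⁴/(8N_a·k))^(1/3) = (78.6×10³·5.5⁴/(8·13·26))^(1/3)
  = (26599.1)^(1/3) = 29.8508 mm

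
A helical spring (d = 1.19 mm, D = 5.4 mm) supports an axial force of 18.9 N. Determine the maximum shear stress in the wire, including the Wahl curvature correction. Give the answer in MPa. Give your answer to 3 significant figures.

Spring index C = D/d = 5.4/1.19 = 4.5378
K_W = (4C−1)/(4C−4) + 0.615/C = 17.151/14.151 + 0.1355 = 1.3475
τ₀ = 8FD/(πd³) = 8·18.9·5.4/(π·1.19³) = 816.48/5.2941 = 154.23 MPa
τ_max = K·τ₀ = 1.3475 × 154.23 = 207.82 MPa

208 MPa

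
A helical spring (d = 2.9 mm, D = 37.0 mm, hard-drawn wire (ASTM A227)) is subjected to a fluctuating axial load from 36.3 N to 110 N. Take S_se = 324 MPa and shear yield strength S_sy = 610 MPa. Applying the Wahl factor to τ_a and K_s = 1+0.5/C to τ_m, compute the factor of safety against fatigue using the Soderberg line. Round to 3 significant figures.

1.03

C = D/d = 37.0/2.9 = 12.7586; K_W = (4C−1)/(4C−4)+0.615/C = 1.1120; K_s = 1+0.5/C = 1.0392
F_a = (F_max−F_min)/2 = 36.85 N; F_m = (F_max+F_min)/2 = 73.15 N
τ_a = K_W·8F_aD/(πd³) = 1.1120 × 142.36 = 158.3 MPa
τ_m = K_s·8F_mD/(πd³) = 1.0392 × 282.59 = 293.67 MPa
Soderberg: 1/n_f = τ_a/S_se + τ_m/S_sy = 158.3/324 + 293.67/610 = 0.48858 + 0.48142 = 0.97001
n_f = 1/0.97001 = 1.031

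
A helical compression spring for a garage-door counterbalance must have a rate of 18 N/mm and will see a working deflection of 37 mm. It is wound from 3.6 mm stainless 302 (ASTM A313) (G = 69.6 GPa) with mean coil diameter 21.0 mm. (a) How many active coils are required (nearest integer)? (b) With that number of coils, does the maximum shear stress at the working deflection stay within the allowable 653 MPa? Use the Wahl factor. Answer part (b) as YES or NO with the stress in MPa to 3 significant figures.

N_a = Gd⁴/(8D³k) = (69.6×10³)(3.6⁴)/(8·21.0³·18) = 8.766 → N_a = 9
Actual rate k = Gd⁴/(8D³·9) = 17.532 N/mm
Working load F = kδ = 17.532·37 = 648.68 N
C = 21.0/3.6 = 5.8333; K_W = (4C−1)/(4C−4)+0.615/C = 1.2606
τ_max = K_W·8FD/(πd³) = 1.2606·743.5 = 937.26 MPa
τ_max > 653 MPa → exceeds allowable

(a) 9 coils; (b) NO, τ_max = 937 MPa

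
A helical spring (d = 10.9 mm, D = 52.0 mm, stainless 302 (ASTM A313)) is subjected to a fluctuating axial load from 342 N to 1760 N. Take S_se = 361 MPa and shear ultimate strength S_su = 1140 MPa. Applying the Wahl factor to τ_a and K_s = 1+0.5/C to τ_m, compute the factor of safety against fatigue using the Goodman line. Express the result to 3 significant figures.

2.70

C = D/d = 52.0/10.9 = 4.7706; K_W = (4C−1)/(4C−4)+0.615/C = 1.3278; K_s = 1+0.5/C = 1.1048
F_a = (F_max−F_min)/2 = 709 N; F_m = (F_max+F_min)/2 = 1051 N
τ_a = K_W·8F_aD/(πd³) = 1.3278 × 72.495 = 96.261 MPa
τ_m = K_s·8F_mD/(πd³) = 1.1048 × 107.46 = 118.73 MPa
Goodman: 1/n_f = τ_a/S_se + τ_m/S_su = 96.261/361 + 118.73/1140 = 0.26665 + 0.10415 = 0.3708
n_f = 1/0.3708 = 2.697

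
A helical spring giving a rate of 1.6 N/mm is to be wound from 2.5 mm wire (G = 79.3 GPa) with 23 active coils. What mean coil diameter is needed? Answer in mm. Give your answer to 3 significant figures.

D = (Gd⁴/(8N_a·k))^(1/3) = (79.3×10³·2.5⁴/(8·23·1.6))^(1/3)
  = (10521.9)^(1/3) = 21.9128 mm

21.9 mm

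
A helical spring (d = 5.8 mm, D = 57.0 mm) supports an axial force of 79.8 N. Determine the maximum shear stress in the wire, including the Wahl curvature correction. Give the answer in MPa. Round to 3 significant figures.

68.1 MPa

Spring index C = D/d = 57.0/5.8 = 9.8276
K_W = (4C−1)/(4C−4) + 0.615/C = 38.310/35.310 + 0.0626 = 1.1475
τ₀ = 8FD/(πd³) = 8·79.8·57.0/(π·5.8³) = 36388.8/612.96 = 59.365 MPa
τ_max = K·τ₀ = 1.1475 × 59.365 = 68.124 MPa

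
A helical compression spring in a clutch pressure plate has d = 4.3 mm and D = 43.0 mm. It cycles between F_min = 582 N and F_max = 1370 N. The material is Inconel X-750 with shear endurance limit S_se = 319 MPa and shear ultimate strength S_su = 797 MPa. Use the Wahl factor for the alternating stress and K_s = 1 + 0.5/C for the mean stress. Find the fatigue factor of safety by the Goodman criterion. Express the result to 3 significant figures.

0.269

C = D/d = 43.0/4.3 = 10.0000; K_W = (4C−1)/(4C−4)+0.615/C = 1.1448; K_s = 1+0.5/C = 1.0500
F_a = (F_max−F_min)/2 = 394 N; F_m = (F_max+F_min)/2 = 976 N
τ_a = K_W·8F_aD/(πd³) = 1.1448 × 542.62 = 621.21 MPa
τ_m = K_s·8F_mD/(πd³) = 1.0500 × 1344.2 = 1411.4 MPa
Goodman: 1/n_f = τ_a/S_se + τ_m/S_su = 621.21/319 + 1411.4/797 = 1.94738 + 1.77086 = 3.7182
n_f = 1/3.7182 = 0.2689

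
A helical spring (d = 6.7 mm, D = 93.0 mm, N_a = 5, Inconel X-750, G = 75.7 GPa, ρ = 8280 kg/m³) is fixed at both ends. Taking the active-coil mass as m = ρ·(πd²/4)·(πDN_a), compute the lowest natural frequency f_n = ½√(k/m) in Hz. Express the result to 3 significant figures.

52.7 Hz

k = Gd⁴/(8D³N_a) = (75.7×10³)(6.7⁴)/(8·93.0³·5) = 4.7412 N/mm = 4741.2 N/m
Wire length L = πDN_a = π·93.0·5 = 1460.8 mm
m = ρ·(πd²/4)·L = 8280 × 35.257×10⁻⁶ m² × 1.4608 m = 0.42645 kg
f_n = ½√(k/m) = 0.5·√(4741.2/0.42645) = 0.5·√(11118) = 52.72 Hz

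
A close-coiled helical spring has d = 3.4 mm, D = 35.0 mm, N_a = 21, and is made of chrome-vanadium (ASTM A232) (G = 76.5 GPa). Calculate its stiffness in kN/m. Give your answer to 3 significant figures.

k = Gd⁴/(8D³N_a) = (76.5×10³ × 3.4⁴) / (8 × 35.0³ × 21)
  = 1.0223e+07 / 7.203e+06 = 1.4193 N/mm

1.42 kN/m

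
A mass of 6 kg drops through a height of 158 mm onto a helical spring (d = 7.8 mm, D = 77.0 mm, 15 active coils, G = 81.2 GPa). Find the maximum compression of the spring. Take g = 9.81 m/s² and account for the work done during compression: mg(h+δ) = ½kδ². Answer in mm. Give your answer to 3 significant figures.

69.9 mm

k = Gd⁴/(8D³N_a) = (81.2×10³)(7.8⁴)/(8·77.0³·15) = 5.4863 N/mm
W = mg = 6 × 9.81 = 58.86 N
½kδ² − Wδ − Wh = 0 → δ = (W + √(W² + 2kWh))/k
δ = (58.86 + √(3464.5 + 102044))/5.4863 = (58.86 + 324.82)/5.4863 = 69.934 mm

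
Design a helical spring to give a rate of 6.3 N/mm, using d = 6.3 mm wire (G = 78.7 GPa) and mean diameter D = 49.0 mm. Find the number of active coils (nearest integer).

21

N_a = Gd⁴/(8D³k) = (78.7×10³ × 6.3⁴)/(8 × 49.0³ × 6.3)
    = 1.23976e+08 / 5.92951e+06 = 20.91 → 21 coils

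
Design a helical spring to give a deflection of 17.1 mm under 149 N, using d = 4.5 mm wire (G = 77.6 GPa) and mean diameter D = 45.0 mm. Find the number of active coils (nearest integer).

Required rate k = F/δ = 149/17.1 = 8.7135 N/mm
N_a = Gd⁴/(8D³k) = (77.6×10³ × 4.5⁴)/(8 × 45.0³ × 8.7135)
    = 3.18208e+07 / 6.35211e+06 = 5.009 → 5 coils

5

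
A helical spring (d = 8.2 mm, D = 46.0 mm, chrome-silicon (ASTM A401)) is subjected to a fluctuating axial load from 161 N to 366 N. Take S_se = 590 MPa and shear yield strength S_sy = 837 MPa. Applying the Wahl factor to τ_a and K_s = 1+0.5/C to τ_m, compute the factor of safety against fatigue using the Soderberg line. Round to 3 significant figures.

C = D/d = 46.0/8.2 = 5.6098; K_W = (4C−1)/(4C−4)+0.615/C = 1.2723; K_s = 1+0.5/C = 1.0891
F_a = (F_max−F_min)/2 = 102.5 N; F_m = (F_max+F_min)/2 = 263.5 N
τ_a = K_W·8F_aD/(πd³) = 1.2723 × 21.776 = 27.706 MPa
τ_m = K_s·8F_mD/(πd³) = 1.0891 × 55.981 = 60.97 MPa
Soderberg: 1/n_f = τ_a/S_se + τ_m/S_sy = 27.706/590 + 60.97/837 = 0.04696 + 0.07284 = 0.1198
n_f = 1/0.1198 = 8.347

8.35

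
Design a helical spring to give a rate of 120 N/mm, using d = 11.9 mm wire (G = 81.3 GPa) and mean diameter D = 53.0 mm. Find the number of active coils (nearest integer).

N_a = Gd⁴/(8D³k) = (81.3×10³ × 11.9⁴)/(8 × 53.0³ × 120)
    = 1.63034e+09 / 1.42922e+08 = 11.41 → 11 coils

11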